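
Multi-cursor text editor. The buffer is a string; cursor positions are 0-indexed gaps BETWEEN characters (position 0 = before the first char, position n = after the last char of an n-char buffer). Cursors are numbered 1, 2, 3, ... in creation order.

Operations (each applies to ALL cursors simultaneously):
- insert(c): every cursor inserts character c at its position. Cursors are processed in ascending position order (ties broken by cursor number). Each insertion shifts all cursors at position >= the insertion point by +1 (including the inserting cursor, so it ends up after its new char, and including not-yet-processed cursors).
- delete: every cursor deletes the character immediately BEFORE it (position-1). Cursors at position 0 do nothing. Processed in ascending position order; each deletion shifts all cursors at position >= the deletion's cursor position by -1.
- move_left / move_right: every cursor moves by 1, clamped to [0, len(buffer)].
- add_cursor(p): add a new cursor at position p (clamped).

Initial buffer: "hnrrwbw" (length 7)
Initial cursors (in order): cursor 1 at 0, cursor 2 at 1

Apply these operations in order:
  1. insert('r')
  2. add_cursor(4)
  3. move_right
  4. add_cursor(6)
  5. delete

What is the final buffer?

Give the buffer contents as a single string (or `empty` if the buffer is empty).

Answer: rrwbw

Derivation:
After op 1 (insert('r')): buffer="rhrnrrwbw" (len 9), cursors c1@1 c2@3, authorship 1.2......
After op 2 (add_cursor(4)): buffer="rhrnrrwbw" (len 9), cursors c1@1 c2@3 c3@4, authorship 1.2......
After op 3 (move_right): buffer="rhrnrrwbw" (len 9), cursors c1@2 c2@4 c3@5, authorship 1.2......
After op 4 (add_cursor(6)): buffer="rhrnrrwbw" (len 9), cursors c1@2 c2@4 c3@5 c4@6, authorship 1.2......
After op 5 (delete): buffer="rrwbw" (len 5), cursors c1@1 c2@2 c3@2 c4@2, authorship 12...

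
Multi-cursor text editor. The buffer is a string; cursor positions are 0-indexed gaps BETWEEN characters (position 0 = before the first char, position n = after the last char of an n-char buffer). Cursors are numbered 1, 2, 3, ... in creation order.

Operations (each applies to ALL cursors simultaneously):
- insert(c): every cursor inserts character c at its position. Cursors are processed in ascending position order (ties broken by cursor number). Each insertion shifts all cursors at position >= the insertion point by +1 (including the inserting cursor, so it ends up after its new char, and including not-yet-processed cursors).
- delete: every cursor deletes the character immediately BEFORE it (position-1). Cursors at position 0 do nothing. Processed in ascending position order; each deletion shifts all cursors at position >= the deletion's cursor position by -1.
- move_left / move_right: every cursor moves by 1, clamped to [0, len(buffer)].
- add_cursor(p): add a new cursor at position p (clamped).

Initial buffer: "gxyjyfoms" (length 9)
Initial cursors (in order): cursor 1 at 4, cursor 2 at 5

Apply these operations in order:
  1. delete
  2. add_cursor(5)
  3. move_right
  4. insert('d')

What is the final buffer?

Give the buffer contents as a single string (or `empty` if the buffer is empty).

Answer: gxyfddomds

Derivation:
After op 1 (delete): buffer="gxyfoms" (len 7), cursors c1@3 c2@3, authorship .......
After op 2 (add_cursor(5)): buffer="gxyfoms" (len 7), cursors c1@3 c2@3 c3@5, authorship .......
After op 3 (move_right): buffer="gxyfoms" (len 7), cursors c1@4 c2@4 c3@6, authorship .......
After op 4 (insert('d')): buffer="gxyfddomds" (len 10), cursors c1@6 c2@6 c3@9, authorship ....12..3.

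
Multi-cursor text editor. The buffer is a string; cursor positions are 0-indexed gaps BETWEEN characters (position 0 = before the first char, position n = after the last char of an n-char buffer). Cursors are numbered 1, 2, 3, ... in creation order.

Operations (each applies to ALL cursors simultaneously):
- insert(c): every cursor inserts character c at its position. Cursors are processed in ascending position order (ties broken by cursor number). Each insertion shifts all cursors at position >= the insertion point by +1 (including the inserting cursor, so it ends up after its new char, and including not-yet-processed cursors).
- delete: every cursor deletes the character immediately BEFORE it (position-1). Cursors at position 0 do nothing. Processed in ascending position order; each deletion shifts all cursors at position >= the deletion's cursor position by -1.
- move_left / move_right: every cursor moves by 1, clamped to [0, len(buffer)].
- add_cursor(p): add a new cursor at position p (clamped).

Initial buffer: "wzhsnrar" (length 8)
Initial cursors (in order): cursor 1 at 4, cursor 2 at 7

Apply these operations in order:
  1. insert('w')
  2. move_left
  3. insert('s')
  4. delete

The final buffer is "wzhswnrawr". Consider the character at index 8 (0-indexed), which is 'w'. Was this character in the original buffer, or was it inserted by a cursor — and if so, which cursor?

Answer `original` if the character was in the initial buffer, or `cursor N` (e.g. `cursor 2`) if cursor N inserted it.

After op 1 (insert('w')): buffer="wzhswnrawr" (len 10), cursors c1@5 c2@9, authorship ....1...2.
After op 2 (move_left): buffer="wzhswnrawr" (len 10), cursors c1@4 c2@8, authorship ....1...2.
After op 3 (insert('s')): buffer="wzhsswnraswr" (len 12), cursors c1@5 c2@10, authorship ....11...22.
After op 4 (delete): buffer="wzhswnrawr" (len 10), cursors c1@4 c2@8, authorship ....1...2.
Authorship (.=original, N=cursor N): . . . . 1 . . . 2 .
Index 8: author = 2

Answer: cursor 2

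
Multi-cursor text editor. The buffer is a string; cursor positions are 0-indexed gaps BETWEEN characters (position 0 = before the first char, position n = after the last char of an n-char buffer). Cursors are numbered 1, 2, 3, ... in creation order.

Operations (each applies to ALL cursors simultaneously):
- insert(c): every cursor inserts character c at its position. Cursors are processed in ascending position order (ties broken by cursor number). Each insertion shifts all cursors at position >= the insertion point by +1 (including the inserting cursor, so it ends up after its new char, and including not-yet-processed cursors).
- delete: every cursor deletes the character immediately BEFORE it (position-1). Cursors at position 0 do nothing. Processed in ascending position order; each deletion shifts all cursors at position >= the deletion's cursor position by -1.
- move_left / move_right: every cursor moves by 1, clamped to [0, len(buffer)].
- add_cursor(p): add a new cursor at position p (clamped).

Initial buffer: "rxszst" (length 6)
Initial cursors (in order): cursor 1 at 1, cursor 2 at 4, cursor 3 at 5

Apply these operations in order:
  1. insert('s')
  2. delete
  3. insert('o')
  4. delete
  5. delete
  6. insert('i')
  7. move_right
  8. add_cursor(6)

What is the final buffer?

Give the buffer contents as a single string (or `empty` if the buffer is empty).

Answer: ixsiit

Derivation:
After op 1 (insert('s')): buffer="rsxszssst" (len 9), cursors c1@2 c2@6 c3@8, authorship .1...2.3.
After op 2 (delete): buffer="rxszst" (len 6), cursors c1@1 c2@4 c3@5, authorship ......
After op 3 (insert('o')): buffer="roxszosot" (len 9), cursors c1@2 c2@6 c3@8, authorship .1...2.3.
After op 4 (delete): buffer="rxszst" (len 6), cursors c1@1 c2@4 c3@5, authorship ......
After op 5 (delete): buffer="xst" (len 3), cursors c1@0 c2@2 c3@2, authorship ...
After op 6 (insert('i')): buffer="ixsiit" (len 6), cursors c1@1 c2@5 c3@5, authorship 1..23.
After op 7 (move_right): buffer="ixsiit" (len 6), cursors c1@2 c2@6 c3@6, authorship 1..23.
After op 8 (add_cursor(6)): buffer="ixsiit" (len 6), cursors c1@2 c2@6 c3@6 c4@6, authorship 1..23.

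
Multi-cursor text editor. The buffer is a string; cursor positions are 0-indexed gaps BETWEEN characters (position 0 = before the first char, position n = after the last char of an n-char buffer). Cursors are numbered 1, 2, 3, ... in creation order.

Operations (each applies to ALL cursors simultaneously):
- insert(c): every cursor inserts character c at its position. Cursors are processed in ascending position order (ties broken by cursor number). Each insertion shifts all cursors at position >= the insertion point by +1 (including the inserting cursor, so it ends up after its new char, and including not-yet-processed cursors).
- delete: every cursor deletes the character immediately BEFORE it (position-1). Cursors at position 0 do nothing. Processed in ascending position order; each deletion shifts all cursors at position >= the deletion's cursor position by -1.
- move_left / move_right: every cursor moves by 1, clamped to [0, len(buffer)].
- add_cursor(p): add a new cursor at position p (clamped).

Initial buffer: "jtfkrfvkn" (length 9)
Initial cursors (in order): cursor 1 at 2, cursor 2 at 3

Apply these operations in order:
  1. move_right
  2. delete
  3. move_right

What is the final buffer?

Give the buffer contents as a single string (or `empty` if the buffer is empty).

Answer: jtrfvkn

Derivation:
After op 1 (move_right): buffer="jtfkrfvkn" (len 9), cursors c1@3 c2@4, authorship .........
After op 2 (delete): buffer="jtrfvkn" (len 7), cursors c1@2 c2@2, authorship .......
After op 3 (move_right): buffer="jtrfvkn" (len 7), cursors c1@3 c2@3, authorship .......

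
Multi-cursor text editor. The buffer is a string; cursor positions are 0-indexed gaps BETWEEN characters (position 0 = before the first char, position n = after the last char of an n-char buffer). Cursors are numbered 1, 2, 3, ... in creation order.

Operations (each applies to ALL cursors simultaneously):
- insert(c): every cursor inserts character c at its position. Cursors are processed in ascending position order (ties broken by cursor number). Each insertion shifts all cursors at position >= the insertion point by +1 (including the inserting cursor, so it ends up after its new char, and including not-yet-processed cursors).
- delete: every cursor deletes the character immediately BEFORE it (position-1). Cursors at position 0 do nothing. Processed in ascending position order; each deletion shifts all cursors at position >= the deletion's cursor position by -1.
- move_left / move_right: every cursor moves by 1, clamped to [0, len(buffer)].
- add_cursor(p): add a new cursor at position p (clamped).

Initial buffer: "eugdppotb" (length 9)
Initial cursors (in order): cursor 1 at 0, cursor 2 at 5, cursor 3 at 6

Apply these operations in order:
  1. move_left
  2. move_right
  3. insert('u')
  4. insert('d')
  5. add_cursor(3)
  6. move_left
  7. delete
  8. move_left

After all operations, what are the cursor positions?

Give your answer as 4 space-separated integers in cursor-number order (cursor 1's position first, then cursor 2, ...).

After op 1 (move_left): buffer="eugdppotb" (len 9), cursors c1@0 c2@4 c3@5, authorship .........
After op 2 (move_right): buffer="eugdppotb" (len 9), cursors c1@1 c2@5 c3@6, authorship .........
After op 3 (insert('u')): buffer="euugdpupuotb" (len 12), cursors c1@2 c2@7 c3@9, authorship .1....2.3...
After op 4 (insert('d')): buffer="eudugdpudpudotb" (len 15), cursors c1@3 c2@9 c3@12, authorship .11....22.33...
After op 5 (add_cursor(3)): buffer="eudugdpudpudotb" (len 15), cursors c1@3 c4@3 c2@9 c3@12, authorship .11....22.33...
After op 6 (move_left): buffer="eudugdpudpudotb" (len 15), cursors c1@2 c4@2 c2@8 c3@11, authorship .11....22.33...
After op 7 (delete): buffer="dugdpdpdotb" (len 11), cursors c1@0 c4@0 c2@5 c3@7, authorship 1....2.3...
After op 8 (move_left): buffer="dugdpdpdotb" (len 11), cursors c1@0 c4@0 c2@4 c3@6, authorship 1....2.3...

Answer: 0 4 6 0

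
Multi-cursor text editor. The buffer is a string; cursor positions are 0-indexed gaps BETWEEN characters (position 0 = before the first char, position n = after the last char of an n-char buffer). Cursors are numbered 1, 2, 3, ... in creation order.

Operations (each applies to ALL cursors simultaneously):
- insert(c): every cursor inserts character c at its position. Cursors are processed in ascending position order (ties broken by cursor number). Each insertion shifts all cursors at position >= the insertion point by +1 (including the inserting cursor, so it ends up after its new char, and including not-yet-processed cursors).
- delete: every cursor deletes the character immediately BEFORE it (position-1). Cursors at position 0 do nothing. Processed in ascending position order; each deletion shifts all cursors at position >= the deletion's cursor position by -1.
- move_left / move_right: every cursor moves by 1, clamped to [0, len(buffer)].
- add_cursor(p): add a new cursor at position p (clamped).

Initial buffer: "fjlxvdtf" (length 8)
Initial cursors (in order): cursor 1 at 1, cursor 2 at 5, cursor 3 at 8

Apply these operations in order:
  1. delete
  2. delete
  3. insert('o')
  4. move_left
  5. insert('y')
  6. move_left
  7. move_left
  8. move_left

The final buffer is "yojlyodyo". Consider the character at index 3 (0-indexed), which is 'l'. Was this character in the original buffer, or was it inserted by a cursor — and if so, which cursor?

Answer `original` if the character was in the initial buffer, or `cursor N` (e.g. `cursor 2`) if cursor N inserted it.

After op 1 (delete): buffer="jlxdt" (len 5), cursors c1@0 c2@3 c3@5, authorship .....
After op 2 (delete): buffer="jld" (len 3), cursors c1@0 c2@2 c3@3, authorship ...
After op 3 (insert('o')): buffer="ojlodo" (len 6), cursors c1@1 c2@4 c3@6, authorship 1..2.3
After op 4 (move_left): buffer="ojlodo" (len 6), cursors c1@0 c2@3 c3@5, authorship 1..2.3
After op 5 (insert('y')): buffer="yojlyodyo" (len 9), cursors c1@1 c2@5 c3@8, authorship 11..22.33
After op 6 (move_left): buffer="yojlyodyo" (len 9), cursors c1@0 c2@4 c3@7, authorship 11..22.33
After op 7 (move_left): buffer="yojlyodyo" (len 9), cursors c1@0 c2@3 c3@6, authorship 11..22.33
After op 8 (move_left): buffer="yojlyodyo" (len 9), cursors c1@0 c2@2 c3@5, authorship 11..22.33
Authorship (.=original, N=cursor N): 1 1 . . 2 2 . 3 3
Index 3: author = original

Answer: original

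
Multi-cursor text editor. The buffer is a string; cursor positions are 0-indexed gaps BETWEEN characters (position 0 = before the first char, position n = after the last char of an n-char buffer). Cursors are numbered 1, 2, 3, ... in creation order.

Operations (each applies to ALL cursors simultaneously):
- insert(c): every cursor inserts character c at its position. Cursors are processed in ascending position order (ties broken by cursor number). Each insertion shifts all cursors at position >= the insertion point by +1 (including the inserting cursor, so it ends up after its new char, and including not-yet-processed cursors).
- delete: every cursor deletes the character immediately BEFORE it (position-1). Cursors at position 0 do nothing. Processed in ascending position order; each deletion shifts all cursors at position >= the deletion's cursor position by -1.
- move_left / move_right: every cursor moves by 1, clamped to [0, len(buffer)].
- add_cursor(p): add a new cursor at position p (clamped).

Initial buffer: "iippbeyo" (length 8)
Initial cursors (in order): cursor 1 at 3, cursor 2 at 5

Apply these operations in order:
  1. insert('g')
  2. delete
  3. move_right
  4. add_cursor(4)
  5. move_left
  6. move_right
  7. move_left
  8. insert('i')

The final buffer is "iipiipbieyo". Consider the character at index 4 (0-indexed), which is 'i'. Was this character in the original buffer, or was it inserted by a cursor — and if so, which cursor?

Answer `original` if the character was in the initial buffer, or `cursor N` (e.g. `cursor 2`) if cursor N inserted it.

After op 1 (insert('g')): buffer="iipgpbgeyo" (len 10), cursors c1@4 c2@7, authorship ...1..2...
After op 2 (delete): buffer="iippbeyo" (len 8), cursors c1@3 c2@5, authorship ........
After op 3 (move_right): buffer="iippbeyo" (len 8), cursors c1@4 c2@6, authorship ........
After op 4 (add_cursor(4)): buffer="iippbeyo" (len 8), cursors c1@4 c3@4 c2@6, authorship ........
After op 5 (move_left): buffer="iippbeyo" (len 8), cursors c1@3 c3@3 c2@5, authorship ........
After op 6 (move_right): buffer="iippbeyo" (len 8), cursors c1@4 c3@4 c2@6, authorship ........
After op 7 (move_left): buffer="iippbeyo" (len 8), cursors c1@3 c3@3 c2@5, authorship ........
After op 8 (insert('i')): buffer="iipiipbieyo" (len 11), cursors c1@5 c3@5 c2@8, authorship ...13..2...
Authorship (.=original, N=cursor N): . . . 1 3 . . 2 . . .
Index 4: author = 3

Answer: cursor 3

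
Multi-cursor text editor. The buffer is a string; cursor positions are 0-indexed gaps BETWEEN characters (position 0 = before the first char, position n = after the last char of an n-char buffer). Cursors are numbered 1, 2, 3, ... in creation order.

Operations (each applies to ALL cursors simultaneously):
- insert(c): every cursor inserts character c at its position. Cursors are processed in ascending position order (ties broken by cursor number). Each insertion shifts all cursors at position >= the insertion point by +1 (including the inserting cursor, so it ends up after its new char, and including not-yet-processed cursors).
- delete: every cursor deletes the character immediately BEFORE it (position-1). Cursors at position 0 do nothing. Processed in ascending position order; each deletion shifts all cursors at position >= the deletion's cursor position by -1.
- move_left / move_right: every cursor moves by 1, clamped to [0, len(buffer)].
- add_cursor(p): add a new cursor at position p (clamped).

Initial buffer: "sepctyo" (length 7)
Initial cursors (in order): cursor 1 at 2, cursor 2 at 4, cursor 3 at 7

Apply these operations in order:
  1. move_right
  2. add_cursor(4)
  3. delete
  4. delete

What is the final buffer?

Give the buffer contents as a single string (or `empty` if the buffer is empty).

After op 1 (move_right): buffer="sepctyo" (len 7), cursors c1@3 c2@5 c3@7, authorship .......
After op 2 (add_cursor(4)): buffer="sepctyo" (len 7), cursors c1@3 c4@4 c2@5 c3@7, authorship .......
After op 3 (delete): buffer="sey" (len 3), cursors c1@2 c2@2 c4@2 c3@3, authorship ...
After op 4 (delete): buffer="" (len 0), cursors c1@0 c2@0 c3@0 c4@0, authorship 

Answer: empty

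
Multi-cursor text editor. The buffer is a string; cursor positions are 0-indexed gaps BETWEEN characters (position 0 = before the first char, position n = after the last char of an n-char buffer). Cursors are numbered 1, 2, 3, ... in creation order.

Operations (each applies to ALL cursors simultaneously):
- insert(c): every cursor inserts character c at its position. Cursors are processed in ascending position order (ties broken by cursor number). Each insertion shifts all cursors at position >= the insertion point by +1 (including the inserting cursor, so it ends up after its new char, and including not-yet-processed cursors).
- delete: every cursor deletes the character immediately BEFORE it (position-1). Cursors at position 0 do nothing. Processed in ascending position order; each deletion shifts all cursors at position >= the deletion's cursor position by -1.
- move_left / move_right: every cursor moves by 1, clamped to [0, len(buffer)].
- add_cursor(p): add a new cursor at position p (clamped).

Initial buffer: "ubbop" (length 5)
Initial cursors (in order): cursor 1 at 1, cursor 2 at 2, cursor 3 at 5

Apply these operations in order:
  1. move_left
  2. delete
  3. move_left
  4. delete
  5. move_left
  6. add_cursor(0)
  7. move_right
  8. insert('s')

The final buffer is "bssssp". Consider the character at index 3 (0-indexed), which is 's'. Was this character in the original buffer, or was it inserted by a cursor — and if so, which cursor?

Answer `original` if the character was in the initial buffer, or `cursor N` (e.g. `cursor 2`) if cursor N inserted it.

After op 1 (move_left): buffer="ubbop" (len 5), cursors c1@0 c2@1 c3@4, authorship .....
After op 2 (delete): buffer="bbp" (len 3), cursors c1@0 c2@0 c3@2, authorship ...
After op 3 (move_left): buffer="bbp" (len 3), cursors c1@0 c2@0 c3@1, authorship ...
After op 4 (delete): buffer="bp" (len 2), cursors c1@0 c2@0 c3@0, authorship ..
After op 5 (move_left): buffer="bp" (len 2), cursors c1@0 c2@0 c3@0, authorship ..
After op 6 (add_cursor(0)): buffer="bp" (len 2), cursors c1@0 c2@0 c3@0 c4@0, authorship ..
After op 7 (move_right): buffer="bp" (len 2), cursors c1@1 c2@1 c3@1 c4@1, authorship ..
After op 8 (insert('s')): buffer="bssssp" (len 6), cursors c1@5 c2@5 c3@5 c4@5, authorship .1234.
Authorship (.=original, N=cursor N): . 1 2 3 4 .
Index 3: author = 3

Answer: cursor 3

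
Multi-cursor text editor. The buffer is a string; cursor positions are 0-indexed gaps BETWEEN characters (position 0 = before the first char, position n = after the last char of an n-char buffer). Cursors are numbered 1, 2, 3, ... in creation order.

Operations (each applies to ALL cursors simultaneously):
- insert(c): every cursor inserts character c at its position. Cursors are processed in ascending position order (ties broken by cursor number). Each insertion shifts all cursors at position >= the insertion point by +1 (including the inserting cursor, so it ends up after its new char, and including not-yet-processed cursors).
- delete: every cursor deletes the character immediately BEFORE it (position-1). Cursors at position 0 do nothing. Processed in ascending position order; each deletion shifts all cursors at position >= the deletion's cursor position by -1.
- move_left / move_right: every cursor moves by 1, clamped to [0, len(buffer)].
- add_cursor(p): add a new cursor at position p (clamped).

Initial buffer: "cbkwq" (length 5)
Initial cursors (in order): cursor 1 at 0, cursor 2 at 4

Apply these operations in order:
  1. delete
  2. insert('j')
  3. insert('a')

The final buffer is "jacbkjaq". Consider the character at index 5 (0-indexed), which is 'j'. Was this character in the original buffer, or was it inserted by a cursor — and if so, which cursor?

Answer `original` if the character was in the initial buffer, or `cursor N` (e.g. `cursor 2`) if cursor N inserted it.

Answer: cursor 2

Derivation:
After op 1 (delete): buffer="cbkq" (len 4), cursors c1@0 c2@3, authorship ....
After op 2 (insert('j')): buffer="jcbkjq" (len 6), cursors c1@1 c2@5, authorship 1...2.
After op 3 (insert('a')): buffer="jacbkjaq" (len 8), cursors c1@2 c2@7, authorship 11...22.
Authorship (.=original, N=cursor N): 1 1 . . . 2 2 .
Index 5: author = 2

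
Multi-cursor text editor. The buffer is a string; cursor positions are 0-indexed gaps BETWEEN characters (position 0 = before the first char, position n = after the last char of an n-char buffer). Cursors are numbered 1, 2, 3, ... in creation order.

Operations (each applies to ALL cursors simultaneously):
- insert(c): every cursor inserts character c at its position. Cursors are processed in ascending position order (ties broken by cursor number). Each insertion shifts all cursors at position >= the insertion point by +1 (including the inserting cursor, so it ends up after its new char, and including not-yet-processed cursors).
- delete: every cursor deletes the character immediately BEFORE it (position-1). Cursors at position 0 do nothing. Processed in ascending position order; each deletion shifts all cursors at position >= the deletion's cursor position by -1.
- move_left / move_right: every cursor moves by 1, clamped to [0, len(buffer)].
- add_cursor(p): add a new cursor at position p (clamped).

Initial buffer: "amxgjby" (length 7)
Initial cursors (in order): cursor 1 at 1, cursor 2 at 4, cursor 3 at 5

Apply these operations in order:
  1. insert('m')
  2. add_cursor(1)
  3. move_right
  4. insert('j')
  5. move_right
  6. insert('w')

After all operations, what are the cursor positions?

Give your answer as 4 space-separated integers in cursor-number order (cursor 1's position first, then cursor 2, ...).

Answer: 8 14 18 5

Derivation:
After op 1 (insert('m')): buffer="ammxgmjmby" (len 10), cursors c1@2 c2@6 c3@8, authorship .1...2.3..
After op 2 (add_cursor(1)): buffer="ammxgmjmby" (len 10), cursors c4@1 c1@2 c2@6 c3@8, authorship .1...2.3..
After op 3 (move_right): buffer="ammxgmjmby" (len 10), cursors c4@2 c1@3 c2@7 c3@9, authorship .1...2.3..
After op 4 (insert('j')): buffer="amjmjxgmjjmbjy" (len 14), cursors c4@3 c1@5 c2@10 c3@13, authorship .14.1..2.23.3.
After op 5 (move_right): buffer="amjmjxgmjjmbjy" (len 14), cursors c4@4 c1@6 c2@11 c3@14, authorship .14.1..2.23.3.
After op 6 (insert('w')): buffer="amjmwjxwgmjjmwbjyw" (len 18), cursors c4@5 c1@8 c2@14 c3@18, authorship .14.41.1.2.232.3.3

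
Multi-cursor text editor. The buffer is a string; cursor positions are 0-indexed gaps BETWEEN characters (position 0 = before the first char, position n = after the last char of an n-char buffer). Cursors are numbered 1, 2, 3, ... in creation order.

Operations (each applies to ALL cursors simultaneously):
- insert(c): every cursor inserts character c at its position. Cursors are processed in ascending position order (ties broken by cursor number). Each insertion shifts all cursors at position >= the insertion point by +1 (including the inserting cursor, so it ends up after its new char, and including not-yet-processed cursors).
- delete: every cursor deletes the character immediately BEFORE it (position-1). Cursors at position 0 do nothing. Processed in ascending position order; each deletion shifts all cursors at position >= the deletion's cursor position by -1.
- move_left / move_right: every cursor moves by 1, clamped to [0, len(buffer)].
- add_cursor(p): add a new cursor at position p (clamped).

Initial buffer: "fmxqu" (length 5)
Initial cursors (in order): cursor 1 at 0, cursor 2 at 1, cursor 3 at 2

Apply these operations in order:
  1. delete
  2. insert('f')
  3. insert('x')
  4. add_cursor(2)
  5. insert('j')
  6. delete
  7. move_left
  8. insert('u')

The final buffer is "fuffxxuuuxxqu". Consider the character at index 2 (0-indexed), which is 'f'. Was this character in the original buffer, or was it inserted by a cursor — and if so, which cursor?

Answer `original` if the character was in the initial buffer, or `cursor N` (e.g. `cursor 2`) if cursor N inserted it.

Answer: cursor 2

Derivation:
After op 1 (delete): buffer="xqu" (len 3), cursors c1@0 c2@0 c3@0, authorship ...
After op 2 (insert('f')): buffer="fffxqu" (len 6), cursors c1@3 c2@3 c3@3, authorship 123...
After op 3 (insert('x')): buffer="fffxxxxqu" (len 9), cursors c1@6 c2@6 c3@6, authorship 123123...
After op 4 (add_cursor(2)): buffer="fffxxxxqu" (len 9), cursors c4@2 c1@6 c2@6 c3@6, authorship 123123...
After op 5 (insert('j')): buffer="ffjfxxxjjjxqu" (len 13), cursors c4@3 c1@10 c2@10 c3@10, authorship 1243123123...
After op 6 (delete): buffer="fffxxxxqu" (len 9), cursors c4@2 c1@6 c2@6 c3@6, authorship 123123...
After op 7 (move_left): buffer="fffxxxxqu" (len 9), cursors c4@1 c1@5 c2@5 c3@5, authorship 123123...
After op 8 (insert('u')): buffer="fuffxxuuuxxqu" (len 13), cursors c4@2 c1@9 c2@9 c3@9, authorship 1423121233...
Authorship (.=original, N=cursor N): 1 4 2 3 1 2 1 2 3 3 . . .
Index 2: author = 2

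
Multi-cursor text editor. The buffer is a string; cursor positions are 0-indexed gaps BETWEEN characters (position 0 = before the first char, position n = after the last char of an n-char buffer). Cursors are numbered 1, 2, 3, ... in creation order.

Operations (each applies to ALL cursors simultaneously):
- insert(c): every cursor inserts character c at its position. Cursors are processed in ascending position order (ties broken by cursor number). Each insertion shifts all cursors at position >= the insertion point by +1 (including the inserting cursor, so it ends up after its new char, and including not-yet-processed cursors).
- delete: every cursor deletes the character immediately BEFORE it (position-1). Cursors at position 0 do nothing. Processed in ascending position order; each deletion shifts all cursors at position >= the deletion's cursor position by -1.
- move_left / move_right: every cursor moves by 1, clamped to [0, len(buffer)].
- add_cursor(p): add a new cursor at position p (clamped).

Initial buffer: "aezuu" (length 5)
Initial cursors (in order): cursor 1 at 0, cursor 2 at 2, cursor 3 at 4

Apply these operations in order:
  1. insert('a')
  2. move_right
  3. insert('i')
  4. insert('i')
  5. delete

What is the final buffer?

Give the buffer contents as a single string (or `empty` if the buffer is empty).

Answer: aaieaziuaui

Derivation:
After op 1 (insert('a')): buffer="aaeazuau" (len 8), cursors c1@1 c2@4 c3@7, authorship 1..2..3.
After op 2 (move_right): buffer="aaeazuau" (len 8), cursors c1@2 c2@5 c3@8, authorship 1..2..3.
After op 3 (insert('i')): buffer="aaieaziuaui" (len 11), cursors c1@3 c2@7 c3@11, authorship 1.1.2.2.3.3
After op 4 (insert('i')): buffer="aaiieaziiuauii" (len 14), cursors c1@4 c2@9 c3@14, authorship 1.11.2.22.3.33
After op 5 (delete): buffer="aaieaziuaui" (len 11), cursors c1@3 c2@7 c3@11, authorship 1.1.2.2.3.3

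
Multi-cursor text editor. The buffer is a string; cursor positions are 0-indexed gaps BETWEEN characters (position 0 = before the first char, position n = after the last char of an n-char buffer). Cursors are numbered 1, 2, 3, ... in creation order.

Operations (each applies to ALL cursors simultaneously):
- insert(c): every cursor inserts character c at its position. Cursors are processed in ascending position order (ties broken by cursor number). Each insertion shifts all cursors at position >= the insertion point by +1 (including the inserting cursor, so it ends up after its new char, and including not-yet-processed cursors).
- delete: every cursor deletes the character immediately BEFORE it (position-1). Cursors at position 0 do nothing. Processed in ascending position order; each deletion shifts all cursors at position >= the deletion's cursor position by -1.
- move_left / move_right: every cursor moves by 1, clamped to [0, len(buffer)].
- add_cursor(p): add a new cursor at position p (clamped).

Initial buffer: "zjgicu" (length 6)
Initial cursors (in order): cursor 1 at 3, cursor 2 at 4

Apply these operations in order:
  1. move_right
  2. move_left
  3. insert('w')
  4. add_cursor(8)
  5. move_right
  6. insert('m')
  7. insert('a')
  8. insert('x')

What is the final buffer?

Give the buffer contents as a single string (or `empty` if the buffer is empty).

After op 1 (move_right): buffer="zjgicu" (len 6), cursors c1@4 c2@5, authorship ......
After op 2 (move_left): buffer="zjgicu" (len 6), cursors c1@3 c2@4, authorship ......
After op 3 (insert('w')): buffer="zjgwiwcu" (len 8), cursors c1@4 c2@6, authorship ...1.2..
After op 4 (add_cursor(8)): buffer="zjgwiwcu" (len 8), cursors c1@4 c2@6 c3@8, authorship ...1.2..
After op 5 (move_right): buffer="zjgwiwcu" (len 8), cursors c1@5 c2@7 c3@8, authorship ...1.2..
After op 6 (insert('m')): buffer="zjgwimwcmum" (len 11), cursors c1@6 c2@9 c3@11, authorship ...1.12.2.3
After op 7 (insert('a')): buffer="zjgwimawcmauma" (len 14), cursors c1@7 c2@11 c3@14, authorship ...1.112.22.33
After op 8 (insert('x')): buffer="zjgwimaxwcmaxumax" (len 17), cursors c1@8 c2@13 c3@17, authorship ...1.1112.222.333

Answer: zjgwimaxwcmaxumax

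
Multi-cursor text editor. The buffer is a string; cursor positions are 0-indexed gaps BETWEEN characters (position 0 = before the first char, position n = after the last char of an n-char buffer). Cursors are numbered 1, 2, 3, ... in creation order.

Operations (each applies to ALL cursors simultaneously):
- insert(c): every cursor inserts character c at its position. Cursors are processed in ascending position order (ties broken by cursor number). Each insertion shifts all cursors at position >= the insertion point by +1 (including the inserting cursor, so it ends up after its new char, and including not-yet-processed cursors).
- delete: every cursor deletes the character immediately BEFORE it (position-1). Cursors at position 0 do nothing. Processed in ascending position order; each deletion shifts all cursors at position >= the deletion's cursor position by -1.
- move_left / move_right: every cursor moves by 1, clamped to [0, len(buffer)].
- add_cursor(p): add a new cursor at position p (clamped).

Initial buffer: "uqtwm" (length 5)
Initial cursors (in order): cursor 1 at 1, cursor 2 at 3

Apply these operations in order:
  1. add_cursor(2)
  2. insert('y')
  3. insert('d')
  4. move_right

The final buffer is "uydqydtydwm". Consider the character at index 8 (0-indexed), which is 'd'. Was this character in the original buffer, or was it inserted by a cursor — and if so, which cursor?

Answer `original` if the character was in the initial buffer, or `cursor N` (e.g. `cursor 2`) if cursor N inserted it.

Answer: cursor 2

Derivation:
After op 1 (add_cursor(2)): buffer="uqtwm" (len 5), cursors c1@1 c3@2 c2@3, authorship .....
After op 2 (insert('y')): buffer="uyqytywm" (len 8), cursors c1@2 c3@4 c2@6, authorship .1.3.2..
After op 3 (insert('d')): buffer="uydqydtydwm" (len 11), cursors c1@3 c3@6 c2@9, authorship .11.33.22..
After op 4 (move_right): buffer="uydqydtydwm" (len 11), cursors c1@4 c3@7 c2@10, authorship .11.33.22..
Authorship (.=original, N=cursor N): . 1 1 . 3 3 . 2 2 . .
Index 8: author = 2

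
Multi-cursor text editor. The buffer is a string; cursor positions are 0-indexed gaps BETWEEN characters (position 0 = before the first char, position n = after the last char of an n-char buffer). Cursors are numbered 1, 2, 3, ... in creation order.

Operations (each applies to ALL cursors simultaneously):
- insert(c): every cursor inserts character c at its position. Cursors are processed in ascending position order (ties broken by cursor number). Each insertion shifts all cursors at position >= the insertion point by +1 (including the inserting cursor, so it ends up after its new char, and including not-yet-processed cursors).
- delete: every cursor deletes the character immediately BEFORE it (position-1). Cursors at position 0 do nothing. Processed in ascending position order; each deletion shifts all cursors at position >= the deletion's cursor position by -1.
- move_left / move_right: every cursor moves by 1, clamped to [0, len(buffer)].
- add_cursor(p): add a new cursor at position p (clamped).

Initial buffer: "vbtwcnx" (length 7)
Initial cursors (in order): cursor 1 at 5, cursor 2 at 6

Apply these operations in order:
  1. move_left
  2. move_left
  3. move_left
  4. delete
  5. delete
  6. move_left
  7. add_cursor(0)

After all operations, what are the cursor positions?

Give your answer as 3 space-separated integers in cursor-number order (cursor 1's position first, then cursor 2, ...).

Answer: 0 0 0

Derivation:
After op 1 (move_left): buffer="vbtwcnx" (len 7), cursors c1@4 c2@5, authorship .......
After op 2 (move_left): buffer="vbtwcnx" (len 7), cursors c1@3 c2@4, authorship .......
After op 3 (move_left): buffer="vbtwcnx" (len 7), cursors c1@2 c2@3, authorship .......
After op 4 (delete): buffer="vwcnx" (len 5), cursors c1@1 c2@1, authorship .....
After op 5 (delete): buffer="wcnx" (len 4), cursors c1@0 c2@0, authorship ....
After op 6 (move_left): buffer="wcnx" (len 4), cursors c1@0 c2@0, authorship ....
After op 7 (add_cursor(0)): buffer="wcnx" (len 4), cursors c1@0 c2@0 c3@0, authorship ....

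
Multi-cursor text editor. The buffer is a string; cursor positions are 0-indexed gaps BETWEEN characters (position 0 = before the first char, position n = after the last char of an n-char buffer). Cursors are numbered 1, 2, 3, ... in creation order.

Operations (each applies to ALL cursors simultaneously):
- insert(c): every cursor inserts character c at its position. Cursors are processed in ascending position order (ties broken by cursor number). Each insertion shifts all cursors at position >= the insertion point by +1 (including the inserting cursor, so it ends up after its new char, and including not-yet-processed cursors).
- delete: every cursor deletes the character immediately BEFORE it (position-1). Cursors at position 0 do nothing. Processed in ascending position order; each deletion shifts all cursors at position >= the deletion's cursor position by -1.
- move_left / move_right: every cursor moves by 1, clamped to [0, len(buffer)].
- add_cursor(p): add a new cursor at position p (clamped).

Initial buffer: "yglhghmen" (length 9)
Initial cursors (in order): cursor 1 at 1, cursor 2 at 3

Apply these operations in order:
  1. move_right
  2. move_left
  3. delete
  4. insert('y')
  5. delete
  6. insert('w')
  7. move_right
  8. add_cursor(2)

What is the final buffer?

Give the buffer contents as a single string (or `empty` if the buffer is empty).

Answer: wgwhghmen

Derivation:
After op 1 (move_right): buffer="yglhghmen" (len 9), cursors c1@2 c2@4, authorship .........
After op 2 (move_left): buffer="yglhghmen" (len 9), cursors c1@1 c2@3, authorship .........
After op 3 (delete): buffer="ghghmen" (len 7), cursors c1@0 c2@1, authorship .......
After op 4 (insert('y')): buffer="ygyhghmen" (len 9), cursors c1@1 c2@3, authorship 1.2......
After op 5 (delete): buffer="ghghmen" (len 7), cursors c1@0 c2@1, authorship .......
After op 6 (insert('w')): buffer="wgwhghmen" (len 9), cursors c1@1 c2@3, authorship 1.2......
After op 7 (move_right): buffer="wgwhghmen" (len 9), cursors c1@2 c2@4, authorship 1.2......
After op 8 (add_cursor(2)): buffer="wgwhghmen" (len 9), cursors c1@2 c3@2 c2@4, authorship 1.2......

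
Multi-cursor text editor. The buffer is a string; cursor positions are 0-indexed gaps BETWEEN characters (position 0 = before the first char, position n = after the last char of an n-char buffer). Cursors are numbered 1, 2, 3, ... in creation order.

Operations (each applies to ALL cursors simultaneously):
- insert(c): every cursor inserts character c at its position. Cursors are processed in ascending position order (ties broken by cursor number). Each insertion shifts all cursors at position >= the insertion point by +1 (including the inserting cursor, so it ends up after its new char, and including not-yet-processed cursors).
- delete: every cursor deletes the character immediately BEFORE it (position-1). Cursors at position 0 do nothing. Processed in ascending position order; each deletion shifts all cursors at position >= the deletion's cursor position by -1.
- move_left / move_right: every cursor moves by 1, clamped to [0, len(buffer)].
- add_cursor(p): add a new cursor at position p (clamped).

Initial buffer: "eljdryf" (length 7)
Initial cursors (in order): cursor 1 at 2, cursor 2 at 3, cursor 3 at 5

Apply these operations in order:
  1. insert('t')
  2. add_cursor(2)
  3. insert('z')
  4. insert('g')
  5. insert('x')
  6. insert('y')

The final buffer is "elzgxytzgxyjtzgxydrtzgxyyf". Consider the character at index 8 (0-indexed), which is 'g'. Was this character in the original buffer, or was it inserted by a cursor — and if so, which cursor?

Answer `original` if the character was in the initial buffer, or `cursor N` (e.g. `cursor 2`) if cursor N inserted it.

After op 1 (insert('t')): buffer="eltjtdrtyf" (len 10), cursors c1@3 c2@5 c3@8, authorship ..1.2..3..
After op 2 (add_cursor(2)): buffer="eltjtdrtyf" (len 10), cursors c4@2 c1@3 c2@5 c3@8, authorship ..1.2..3..
After op 3 (insert('z')): buffer="elztzjtzdrtzyf" (len 14), cursors c4@3 c1@5 c2@8 c3@12, authorship ..411.22..33..
After op 4 (insert('g')): buffer="elzgtzgjtzgdrtzgyf" (len 18), cursors c4@4 c1@7 c2@11 c3@16, authorship ..44111.222..333..
After op 5 (insert('x')): buffer="elzgxtzgxjtzgxdrtzgxyf" (len 22), cursors c4@5 c1@9 c2@14 c3@20, authorship ..4441111.2222..3333..
After op 6 (insert('y')): buffer="elzgxytzgxyjtzgxydrtzgxyyf" (len 26), cursors c4@6 c1@11 c2@17 c3@24, authorship ..444411111.22222..33333..
Authorship (.=original, N=cursor N): . . 4 4 4 4 1 1 1 1 1 . 2 2 2 2 2 . . 3 3 3 3 3 . .
Index 8: author = 1

Answer: cursor 1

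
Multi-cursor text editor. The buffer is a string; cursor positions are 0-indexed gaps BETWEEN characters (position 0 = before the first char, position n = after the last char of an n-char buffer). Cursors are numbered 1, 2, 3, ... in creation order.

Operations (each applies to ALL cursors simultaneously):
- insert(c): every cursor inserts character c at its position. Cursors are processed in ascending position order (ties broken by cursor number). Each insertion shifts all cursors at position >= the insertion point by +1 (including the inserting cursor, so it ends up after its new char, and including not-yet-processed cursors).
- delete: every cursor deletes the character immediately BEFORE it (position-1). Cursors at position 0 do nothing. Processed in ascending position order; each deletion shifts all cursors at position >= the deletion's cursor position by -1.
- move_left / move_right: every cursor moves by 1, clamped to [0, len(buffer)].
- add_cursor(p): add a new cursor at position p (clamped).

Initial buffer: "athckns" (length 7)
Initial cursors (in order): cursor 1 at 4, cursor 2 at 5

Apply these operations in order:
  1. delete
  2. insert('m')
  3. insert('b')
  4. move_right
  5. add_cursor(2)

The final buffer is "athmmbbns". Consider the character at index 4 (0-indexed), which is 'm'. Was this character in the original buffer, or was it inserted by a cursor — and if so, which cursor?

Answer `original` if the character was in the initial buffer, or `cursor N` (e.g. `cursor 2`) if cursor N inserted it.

After op 1 (delete): buffer="athns" (len 5), cursors c1@3 c2@3, authorship .....
After op 2 (insert('m')): buffer="athmmns" (len 7), cursors c1@5 c2@5, authorship ...12..
After op 3 (insert('b')): buffer="athmmbbns" (len 9), cursors c1@7 c2@7, authorship ...1212..
After op 4 (move_right): buffer="athmmbbns" (len 9), cursors c1@8 c2@8, authorship ...1212..
After op 5 (add_cursor(2)): buffer="athmmbbns" (len 9), cursors c3@2 c1@8 c2@8, authorship ...1212..
Authorship (.=original, N=cursor N): . . . 1 2 1 2 . .
Index 4: author = 2

Answer: cursor 2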